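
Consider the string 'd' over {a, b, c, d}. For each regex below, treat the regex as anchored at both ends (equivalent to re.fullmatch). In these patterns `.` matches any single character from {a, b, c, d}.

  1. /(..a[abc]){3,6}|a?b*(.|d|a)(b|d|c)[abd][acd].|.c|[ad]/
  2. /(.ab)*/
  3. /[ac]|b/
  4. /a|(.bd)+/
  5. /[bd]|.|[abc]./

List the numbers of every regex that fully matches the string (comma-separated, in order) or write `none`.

1 → match
2 → no match
3 → no match
4 → no match
5 → match

1, 5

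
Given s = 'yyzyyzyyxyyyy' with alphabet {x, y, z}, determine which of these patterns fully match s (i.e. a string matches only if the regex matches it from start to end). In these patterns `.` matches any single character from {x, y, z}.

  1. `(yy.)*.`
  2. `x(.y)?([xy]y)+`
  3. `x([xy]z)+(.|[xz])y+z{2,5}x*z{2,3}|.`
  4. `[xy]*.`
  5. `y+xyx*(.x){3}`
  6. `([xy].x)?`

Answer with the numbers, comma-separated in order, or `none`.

1

1 → match
2 → no match — must start with 'x'
3 → no match
4 → no match
5 → no match — must end with 'x'
6 → no match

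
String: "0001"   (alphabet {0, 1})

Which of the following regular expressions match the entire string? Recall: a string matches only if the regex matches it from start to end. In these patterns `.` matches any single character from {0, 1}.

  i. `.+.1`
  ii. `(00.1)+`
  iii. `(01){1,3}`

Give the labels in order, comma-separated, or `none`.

i, ii

i → match
ii → match
iii → no match — must start with "01"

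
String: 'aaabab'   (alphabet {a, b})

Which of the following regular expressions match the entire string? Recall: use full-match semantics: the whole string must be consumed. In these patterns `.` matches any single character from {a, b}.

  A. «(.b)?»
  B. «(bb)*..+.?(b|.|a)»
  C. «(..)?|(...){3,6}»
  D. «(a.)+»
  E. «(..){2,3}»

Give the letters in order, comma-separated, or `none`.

B, D, E

A → no match
B → match
C → no match
D → match
E → match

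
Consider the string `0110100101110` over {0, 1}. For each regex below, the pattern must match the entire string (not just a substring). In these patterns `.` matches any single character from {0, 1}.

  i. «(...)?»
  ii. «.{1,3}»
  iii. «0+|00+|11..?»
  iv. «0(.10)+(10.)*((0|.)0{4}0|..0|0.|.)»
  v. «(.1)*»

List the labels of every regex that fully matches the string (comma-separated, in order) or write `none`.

iv

i → no match
ii → no match
iii → no match
iv → match
v → no match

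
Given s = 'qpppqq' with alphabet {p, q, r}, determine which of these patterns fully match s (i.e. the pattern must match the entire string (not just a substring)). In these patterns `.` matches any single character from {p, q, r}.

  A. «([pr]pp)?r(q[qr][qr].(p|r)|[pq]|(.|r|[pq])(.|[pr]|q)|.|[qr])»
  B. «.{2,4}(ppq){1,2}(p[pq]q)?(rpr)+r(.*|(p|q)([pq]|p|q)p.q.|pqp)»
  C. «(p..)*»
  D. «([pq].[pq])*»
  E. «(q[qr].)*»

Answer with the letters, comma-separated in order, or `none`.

A → no match
B → no match
C → no match
D → match
E → no match

D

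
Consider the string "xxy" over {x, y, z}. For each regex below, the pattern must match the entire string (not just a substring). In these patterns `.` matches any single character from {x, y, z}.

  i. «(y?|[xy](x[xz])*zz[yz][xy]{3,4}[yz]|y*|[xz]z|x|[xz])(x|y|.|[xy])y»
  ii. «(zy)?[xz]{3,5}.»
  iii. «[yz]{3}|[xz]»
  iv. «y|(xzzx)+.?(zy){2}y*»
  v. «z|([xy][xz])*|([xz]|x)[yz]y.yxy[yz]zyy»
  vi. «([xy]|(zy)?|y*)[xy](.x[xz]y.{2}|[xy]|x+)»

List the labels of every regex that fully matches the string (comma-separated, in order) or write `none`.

i, vi

i → match
ii → no match
iii → no match
iv → no match
v → no match
vi → match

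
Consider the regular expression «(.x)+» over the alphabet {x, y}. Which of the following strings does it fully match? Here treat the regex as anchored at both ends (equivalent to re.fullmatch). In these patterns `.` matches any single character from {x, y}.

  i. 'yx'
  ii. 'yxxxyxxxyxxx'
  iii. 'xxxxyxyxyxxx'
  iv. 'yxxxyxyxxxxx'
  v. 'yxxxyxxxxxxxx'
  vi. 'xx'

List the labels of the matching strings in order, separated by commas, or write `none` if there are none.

i → match
ii → match
iii → match
iv → match
v → no match
vi → match

i, ii, iii, iv, vi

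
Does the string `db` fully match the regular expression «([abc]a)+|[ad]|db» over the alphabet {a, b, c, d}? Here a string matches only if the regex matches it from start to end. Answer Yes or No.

Yes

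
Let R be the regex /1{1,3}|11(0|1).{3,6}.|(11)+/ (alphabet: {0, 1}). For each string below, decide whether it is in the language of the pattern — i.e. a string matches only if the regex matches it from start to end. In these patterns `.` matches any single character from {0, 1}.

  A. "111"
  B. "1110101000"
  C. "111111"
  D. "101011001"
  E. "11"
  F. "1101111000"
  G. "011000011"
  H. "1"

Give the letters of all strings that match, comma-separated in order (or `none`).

A. "111" → match
B. "1110101000" → match
C. "111111" → match
D. "101011001" → no match
E. "11" → match
F. "1101111000" → match
G. "011000011" → no match
H. "1" → match

A, B, C, E, F, H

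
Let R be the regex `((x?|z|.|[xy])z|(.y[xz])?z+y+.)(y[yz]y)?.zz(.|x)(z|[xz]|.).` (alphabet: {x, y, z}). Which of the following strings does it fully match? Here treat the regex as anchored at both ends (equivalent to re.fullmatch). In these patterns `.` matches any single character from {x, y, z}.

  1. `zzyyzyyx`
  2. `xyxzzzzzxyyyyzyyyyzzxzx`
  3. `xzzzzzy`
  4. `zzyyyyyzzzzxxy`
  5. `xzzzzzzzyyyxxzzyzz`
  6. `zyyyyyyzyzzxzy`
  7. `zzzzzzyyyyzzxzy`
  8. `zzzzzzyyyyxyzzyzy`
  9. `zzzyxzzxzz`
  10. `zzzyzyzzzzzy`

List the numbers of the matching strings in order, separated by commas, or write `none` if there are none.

1. `zzyyzyyx` → no match
2 → no match
3. `xzzzzzy` → no match
4 → match
5 → no match
6 → match
7 → match
8 → match
9. `zzzyxzzxzz` → no match
10. `zzzyzyzzzzzy` → no match

4, 6, 7, 8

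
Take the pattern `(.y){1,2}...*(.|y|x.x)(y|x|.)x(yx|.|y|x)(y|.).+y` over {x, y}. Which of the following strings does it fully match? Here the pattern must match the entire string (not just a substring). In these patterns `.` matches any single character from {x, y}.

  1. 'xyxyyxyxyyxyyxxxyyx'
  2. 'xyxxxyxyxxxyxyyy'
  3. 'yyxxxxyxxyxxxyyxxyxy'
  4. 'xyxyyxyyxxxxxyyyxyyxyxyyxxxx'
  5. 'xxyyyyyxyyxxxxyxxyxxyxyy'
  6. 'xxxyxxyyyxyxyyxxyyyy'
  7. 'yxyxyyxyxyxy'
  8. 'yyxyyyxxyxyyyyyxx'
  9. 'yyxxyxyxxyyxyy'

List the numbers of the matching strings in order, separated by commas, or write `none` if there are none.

2, 3, 9

1 → no match — must end with 'y'
2 → match
3 → match
4 → no match — must end with 'y'
5 → no match
6 → no match
7 → no match
8 → no match — must end with 'y'
9 → match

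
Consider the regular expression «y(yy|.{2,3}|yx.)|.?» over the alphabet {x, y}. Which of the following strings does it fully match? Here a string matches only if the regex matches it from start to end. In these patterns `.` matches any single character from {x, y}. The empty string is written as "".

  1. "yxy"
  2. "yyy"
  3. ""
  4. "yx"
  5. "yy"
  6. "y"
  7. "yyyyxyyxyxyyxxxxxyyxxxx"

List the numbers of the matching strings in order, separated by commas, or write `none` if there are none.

1, 2, 3, 6

1 → match
2 → match
3 → match
4 → no match
5 → no match
6 → match
7 → no match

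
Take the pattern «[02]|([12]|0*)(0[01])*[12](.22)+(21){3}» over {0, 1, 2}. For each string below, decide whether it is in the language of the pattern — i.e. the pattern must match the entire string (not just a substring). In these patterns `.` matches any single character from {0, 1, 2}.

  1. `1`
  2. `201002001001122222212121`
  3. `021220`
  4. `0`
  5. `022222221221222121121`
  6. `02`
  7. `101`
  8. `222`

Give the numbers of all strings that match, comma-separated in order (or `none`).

4

1 → no match
2 → no match
3 → no match
4 → match
5 → no match
6 → no match
7 → no match
8 → no match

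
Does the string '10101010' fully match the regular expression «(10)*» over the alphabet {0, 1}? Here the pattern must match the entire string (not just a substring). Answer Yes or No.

Yes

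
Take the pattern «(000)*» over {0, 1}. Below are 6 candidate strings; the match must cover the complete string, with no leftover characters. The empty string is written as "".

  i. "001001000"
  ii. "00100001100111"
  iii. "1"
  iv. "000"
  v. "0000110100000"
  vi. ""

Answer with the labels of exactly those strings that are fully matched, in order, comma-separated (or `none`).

iv, vi

i → no match
ii → no match
iii → no match
iv → match
v → no match
vi → match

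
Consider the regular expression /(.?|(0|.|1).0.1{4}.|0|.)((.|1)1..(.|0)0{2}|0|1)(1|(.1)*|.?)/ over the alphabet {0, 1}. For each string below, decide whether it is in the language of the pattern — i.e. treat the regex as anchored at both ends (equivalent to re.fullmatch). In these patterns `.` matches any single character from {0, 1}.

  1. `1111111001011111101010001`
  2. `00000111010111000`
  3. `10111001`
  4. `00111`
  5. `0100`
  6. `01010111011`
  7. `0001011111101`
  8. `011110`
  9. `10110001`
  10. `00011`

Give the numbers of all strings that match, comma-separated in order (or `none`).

1 → no match
2 → no match
3 → no match
4 → match
5 → no match
6 → no match
7 → no match
8 → no match
9 → no match
10 → no match

4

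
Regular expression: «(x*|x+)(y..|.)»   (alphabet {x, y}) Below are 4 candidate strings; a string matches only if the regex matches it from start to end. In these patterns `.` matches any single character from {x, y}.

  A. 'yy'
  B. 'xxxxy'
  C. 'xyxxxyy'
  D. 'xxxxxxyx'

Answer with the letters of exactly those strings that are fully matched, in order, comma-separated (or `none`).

A → no match
B → match
C → no match
D → no match

B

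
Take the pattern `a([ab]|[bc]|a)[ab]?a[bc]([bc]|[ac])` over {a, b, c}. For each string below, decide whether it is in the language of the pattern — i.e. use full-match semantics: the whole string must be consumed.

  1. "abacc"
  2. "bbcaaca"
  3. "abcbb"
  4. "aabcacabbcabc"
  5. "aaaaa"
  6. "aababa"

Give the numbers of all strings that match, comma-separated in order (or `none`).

1 → match
2 → no match — must start with "a"
3 → no match
4 → no match
5 → no match
6 → match

1, 6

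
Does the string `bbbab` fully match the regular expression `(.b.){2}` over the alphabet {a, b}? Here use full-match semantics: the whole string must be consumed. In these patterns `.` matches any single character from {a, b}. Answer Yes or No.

No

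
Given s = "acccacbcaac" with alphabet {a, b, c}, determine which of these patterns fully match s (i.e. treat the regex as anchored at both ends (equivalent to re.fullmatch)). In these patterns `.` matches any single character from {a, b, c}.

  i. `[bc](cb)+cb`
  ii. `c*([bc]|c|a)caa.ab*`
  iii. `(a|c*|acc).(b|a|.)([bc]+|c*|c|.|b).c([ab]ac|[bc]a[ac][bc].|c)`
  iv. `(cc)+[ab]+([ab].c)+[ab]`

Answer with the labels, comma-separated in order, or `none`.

iii

i → no match — must end with "cbcb"
ii → no match
iii → match
iv → no match — must start with "cc"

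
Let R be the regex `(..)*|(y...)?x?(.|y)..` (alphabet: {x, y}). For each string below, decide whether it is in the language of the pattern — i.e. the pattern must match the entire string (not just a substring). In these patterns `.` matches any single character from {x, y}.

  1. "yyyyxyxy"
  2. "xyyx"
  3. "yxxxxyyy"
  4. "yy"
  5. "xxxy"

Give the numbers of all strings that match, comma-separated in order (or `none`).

1, 2, 3, 4, 5

1 → match
2 → match
3 → match
4 → match
5 → match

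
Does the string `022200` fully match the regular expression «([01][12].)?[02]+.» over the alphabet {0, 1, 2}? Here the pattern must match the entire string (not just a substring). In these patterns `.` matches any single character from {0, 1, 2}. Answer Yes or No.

Yes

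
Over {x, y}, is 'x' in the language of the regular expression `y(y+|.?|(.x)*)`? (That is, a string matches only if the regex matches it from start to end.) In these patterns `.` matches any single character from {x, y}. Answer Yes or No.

No

Every match must start with 'y', but 'x' does not.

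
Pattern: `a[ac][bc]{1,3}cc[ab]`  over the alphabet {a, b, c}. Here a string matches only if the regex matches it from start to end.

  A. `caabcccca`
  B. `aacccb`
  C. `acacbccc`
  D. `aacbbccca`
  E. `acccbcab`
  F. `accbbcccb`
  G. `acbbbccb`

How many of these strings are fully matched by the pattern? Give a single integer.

A → no match — must start with `a`
B → match
C → no match
D → no match
E → no match
F → no match
G → match
Total matched: 2

2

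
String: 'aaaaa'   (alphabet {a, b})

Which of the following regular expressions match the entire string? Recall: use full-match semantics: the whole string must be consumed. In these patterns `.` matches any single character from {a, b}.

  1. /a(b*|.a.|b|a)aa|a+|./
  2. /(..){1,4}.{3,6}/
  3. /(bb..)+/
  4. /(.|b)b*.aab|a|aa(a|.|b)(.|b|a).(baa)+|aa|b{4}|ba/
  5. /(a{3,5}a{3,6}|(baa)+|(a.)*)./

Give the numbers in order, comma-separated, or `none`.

1 → match
2 → match
3 → no match — must start with 'bb'
4 → no match
5 → match

1, 2, 5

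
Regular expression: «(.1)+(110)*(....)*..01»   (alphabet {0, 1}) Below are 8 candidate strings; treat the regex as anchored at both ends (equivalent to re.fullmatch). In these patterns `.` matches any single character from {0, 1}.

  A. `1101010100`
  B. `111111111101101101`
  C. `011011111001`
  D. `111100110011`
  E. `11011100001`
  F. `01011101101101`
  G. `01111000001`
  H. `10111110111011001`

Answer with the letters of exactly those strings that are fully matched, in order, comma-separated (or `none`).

A → no match — must end with `01`
B → match
C → no match
D → no match — must end with `01`
E → match
F → match
G → no match
H → no match

B, E, F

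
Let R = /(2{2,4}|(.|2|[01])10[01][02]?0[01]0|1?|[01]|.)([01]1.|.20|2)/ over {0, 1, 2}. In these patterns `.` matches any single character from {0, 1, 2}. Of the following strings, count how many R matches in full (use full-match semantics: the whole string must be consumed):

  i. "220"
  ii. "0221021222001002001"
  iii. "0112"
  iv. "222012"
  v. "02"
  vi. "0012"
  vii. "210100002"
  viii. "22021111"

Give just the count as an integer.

i → match
ii → no match
iii → match
iv → match
v → match
vi → match
vii → match
viii → no match
Total matched: 6

6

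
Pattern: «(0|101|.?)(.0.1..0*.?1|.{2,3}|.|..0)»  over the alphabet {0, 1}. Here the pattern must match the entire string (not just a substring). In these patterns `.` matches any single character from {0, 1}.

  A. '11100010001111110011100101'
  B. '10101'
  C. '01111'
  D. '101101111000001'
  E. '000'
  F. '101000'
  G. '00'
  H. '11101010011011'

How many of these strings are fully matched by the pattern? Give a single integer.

A → no match
B → match
C → no match
D → match
E → match
F → match
G → match
H → no match
Total matched: 5

5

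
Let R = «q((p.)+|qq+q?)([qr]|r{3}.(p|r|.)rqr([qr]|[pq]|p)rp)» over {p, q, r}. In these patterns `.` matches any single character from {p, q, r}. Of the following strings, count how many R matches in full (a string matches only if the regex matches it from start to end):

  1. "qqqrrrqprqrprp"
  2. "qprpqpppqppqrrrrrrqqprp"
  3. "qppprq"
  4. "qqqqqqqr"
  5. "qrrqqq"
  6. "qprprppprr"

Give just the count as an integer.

4

1 → match
2 → no match
3 → match
4 → match
5 → no match
6 → match
Total matched: 4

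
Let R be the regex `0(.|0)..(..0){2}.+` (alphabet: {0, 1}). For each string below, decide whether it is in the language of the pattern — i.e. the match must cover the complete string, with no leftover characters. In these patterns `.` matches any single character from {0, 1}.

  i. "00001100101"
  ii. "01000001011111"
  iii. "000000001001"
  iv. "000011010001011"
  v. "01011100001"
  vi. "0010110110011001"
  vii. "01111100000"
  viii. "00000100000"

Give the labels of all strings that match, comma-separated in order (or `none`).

i. "00001100101" → match
ii → no match
iii. "000000001001" → match
iv → match
v. "01011100001" → match
vi → match
vii. "01111100000" → match
viii. "00000100000" → match

i, iii, iv, v, vi, vii, viii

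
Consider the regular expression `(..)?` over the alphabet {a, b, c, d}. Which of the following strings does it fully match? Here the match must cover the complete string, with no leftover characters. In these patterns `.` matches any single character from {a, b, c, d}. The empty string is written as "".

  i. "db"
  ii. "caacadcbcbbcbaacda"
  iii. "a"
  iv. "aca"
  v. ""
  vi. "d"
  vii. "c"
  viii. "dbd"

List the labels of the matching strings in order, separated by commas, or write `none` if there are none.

i → match
ii → no match
iii → no match
iv → no match
v → match
vi → no match
vii → no match
viii → no match

i, v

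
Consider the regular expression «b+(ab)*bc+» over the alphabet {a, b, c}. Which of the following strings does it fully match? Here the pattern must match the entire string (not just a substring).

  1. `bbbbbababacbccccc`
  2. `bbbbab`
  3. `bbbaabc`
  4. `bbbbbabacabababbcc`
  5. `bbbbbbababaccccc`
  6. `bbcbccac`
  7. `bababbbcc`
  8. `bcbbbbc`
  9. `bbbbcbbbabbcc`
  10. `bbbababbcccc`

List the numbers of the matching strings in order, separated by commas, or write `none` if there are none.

10

1 → no match
2 → no match — must end with `c`
3 → no match
4 → no match
5 → no match
6 → no match
7 → no match
8 → no match
9 → no match
10 → match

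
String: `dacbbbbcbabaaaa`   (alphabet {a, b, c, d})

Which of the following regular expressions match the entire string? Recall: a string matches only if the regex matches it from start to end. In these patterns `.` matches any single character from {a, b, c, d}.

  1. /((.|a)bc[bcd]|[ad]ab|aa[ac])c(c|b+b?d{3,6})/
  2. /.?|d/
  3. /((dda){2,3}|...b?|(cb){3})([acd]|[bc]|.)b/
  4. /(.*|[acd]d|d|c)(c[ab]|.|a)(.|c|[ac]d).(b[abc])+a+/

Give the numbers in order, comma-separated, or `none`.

1 → no match
2 → no match
3 → no match — must end with `b`
4 → match

4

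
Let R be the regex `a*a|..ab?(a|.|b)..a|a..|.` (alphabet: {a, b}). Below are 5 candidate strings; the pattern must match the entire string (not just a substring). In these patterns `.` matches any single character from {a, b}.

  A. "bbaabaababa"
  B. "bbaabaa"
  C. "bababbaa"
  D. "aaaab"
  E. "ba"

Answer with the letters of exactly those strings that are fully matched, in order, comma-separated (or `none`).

A → no match
B → match
C → no match
D → no match
E → no match

B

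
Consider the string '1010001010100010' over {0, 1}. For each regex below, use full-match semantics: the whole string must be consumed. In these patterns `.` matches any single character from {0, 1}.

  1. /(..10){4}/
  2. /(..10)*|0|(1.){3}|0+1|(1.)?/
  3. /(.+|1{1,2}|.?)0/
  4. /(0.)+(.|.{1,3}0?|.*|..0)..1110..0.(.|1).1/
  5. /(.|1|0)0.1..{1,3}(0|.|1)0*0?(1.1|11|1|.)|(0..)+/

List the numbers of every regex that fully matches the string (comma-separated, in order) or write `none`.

1, 2, 3

1 → match
2 → match
3 → match
4 → no match — must start with '0'
5 → no match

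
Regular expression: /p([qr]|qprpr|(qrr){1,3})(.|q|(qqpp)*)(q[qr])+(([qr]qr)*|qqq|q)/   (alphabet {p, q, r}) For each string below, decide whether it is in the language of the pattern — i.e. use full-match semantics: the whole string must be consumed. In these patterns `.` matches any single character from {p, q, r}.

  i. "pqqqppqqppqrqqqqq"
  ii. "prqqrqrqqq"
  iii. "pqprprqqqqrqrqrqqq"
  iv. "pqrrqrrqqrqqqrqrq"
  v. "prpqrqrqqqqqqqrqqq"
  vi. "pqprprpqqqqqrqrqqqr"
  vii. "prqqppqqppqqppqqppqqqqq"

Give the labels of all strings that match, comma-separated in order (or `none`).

i → match
ii → match
iii → match
iv → match
v → match
vi → match
vii → match

i, ii, iii, iv, v, vi, vii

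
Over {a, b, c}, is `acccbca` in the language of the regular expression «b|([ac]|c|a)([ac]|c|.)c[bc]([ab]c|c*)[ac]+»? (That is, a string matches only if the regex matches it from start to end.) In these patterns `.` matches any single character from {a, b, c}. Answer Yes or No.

Yes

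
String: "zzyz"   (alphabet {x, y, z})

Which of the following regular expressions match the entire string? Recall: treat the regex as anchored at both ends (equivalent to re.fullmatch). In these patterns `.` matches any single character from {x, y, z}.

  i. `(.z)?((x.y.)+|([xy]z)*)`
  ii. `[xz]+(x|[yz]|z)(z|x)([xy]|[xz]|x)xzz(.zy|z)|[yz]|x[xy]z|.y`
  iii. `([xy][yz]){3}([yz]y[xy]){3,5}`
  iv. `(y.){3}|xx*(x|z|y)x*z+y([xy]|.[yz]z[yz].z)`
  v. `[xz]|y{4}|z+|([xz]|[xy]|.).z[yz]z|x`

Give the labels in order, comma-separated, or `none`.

i → match
ii → no match
iii → no match
iv → no match
v → no match

i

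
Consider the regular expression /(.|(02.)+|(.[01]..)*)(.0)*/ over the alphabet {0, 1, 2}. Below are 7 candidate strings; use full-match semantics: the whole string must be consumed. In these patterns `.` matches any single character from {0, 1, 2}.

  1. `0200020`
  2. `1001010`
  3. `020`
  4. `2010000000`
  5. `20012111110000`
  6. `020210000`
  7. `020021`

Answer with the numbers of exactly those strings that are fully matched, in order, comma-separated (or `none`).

1, 2, 3, 4, 5, 7

1 → match
2 → match
3 → match
4 → match
5 → match
6 → no match
7 → match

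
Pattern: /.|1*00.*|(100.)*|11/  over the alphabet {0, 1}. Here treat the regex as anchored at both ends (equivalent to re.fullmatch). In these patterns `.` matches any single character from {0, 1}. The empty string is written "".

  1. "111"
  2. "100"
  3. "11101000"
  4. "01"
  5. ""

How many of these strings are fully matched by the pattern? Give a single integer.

2

1 → no match
2 → match
3 → no match
4 → no match
5 → match
Total matched: 2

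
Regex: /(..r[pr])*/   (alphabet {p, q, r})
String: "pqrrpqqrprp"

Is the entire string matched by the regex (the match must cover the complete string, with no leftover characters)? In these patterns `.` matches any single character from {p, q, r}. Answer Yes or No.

No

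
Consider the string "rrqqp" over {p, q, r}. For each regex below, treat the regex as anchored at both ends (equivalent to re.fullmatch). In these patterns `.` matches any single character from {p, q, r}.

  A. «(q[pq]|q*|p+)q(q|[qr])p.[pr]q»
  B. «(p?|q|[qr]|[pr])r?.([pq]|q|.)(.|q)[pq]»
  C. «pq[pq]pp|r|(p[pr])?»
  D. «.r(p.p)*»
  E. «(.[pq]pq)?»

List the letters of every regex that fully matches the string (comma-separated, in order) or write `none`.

B

A → no match — must end with "q"
B → match
C → no match
D → no match
E → no match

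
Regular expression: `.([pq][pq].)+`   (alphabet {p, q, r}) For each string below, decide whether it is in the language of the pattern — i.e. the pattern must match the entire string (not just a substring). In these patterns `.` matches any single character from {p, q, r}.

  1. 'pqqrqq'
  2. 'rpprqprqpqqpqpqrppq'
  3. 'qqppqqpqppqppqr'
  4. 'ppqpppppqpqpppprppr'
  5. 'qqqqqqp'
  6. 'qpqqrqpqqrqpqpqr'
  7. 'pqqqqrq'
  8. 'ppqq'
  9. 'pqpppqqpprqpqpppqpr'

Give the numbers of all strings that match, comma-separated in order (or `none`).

2, 4, 5, 8, 9

1 → no match
2 → match
3 → no match
4 → match
5 → match
6 → no match
7 → no match
8 → match
9 → match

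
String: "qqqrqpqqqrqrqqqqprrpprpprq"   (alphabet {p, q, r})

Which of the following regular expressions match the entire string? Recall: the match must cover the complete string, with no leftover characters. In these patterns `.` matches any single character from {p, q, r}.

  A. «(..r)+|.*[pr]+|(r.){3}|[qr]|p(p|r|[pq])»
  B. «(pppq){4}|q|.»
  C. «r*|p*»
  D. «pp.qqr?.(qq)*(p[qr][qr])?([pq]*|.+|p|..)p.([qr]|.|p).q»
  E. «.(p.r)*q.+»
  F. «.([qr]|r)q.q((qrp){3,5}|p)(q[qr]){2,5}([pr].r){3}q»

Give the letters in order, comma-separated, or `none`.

E, F

A → no match
B → no match
C → no match
D → no match — must start with "pp"
E → match
F → match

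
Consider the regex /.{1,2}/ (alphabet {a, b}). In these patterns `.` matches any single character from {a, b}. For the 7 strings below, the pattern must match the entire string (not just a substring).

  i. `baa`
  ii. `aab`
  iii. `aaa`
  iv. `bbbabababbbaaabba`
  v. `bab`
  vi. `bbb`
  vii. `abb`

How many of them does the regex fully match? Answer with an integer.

i → no match
ii → no match
iii → no match
iv → no match
v → no match
vi → no match
vii → no match
Total matched: 0

0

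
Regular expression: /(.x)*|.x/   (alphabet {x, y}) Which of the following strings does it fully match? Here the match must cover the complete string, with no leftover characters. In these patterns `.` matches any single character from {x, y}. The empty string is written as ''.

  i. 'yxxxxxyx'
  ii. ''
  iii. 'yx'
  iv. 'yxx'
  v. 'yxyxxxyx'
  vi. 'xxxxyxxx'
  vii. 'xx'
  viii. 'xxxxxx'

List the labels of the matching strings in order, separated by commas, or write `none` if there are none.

i → match
ii → match
iii → match
iv → no match
v → match
vi → match
vii → match
viii → match

i, ii, iii, v, vi, vii, viii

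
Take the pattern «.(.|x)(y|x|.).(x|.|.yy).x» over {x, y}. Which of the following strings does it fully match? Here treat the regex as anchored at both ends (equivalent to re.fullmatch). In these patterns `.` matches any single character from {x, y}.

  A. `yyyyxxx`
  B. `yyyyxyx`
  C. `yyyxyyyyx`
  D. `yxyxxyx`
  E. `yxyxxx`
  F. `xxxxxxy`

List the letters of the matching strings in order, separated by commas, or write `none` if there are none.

A → match
B → match
C → match
D → match
E → no match
F → no match — must end with `x`

A, B, C, D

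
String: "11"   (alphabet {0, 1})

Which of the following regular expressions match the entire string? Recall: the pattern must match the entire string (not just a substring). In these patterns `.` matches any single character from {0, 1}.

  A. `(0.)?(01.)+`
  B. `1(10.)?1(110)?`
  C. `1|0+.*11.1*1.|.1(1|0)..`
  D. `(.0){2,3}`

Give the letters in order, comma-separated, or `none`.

B

A → no match
B → match
C → no match
D → no match — must end with "0"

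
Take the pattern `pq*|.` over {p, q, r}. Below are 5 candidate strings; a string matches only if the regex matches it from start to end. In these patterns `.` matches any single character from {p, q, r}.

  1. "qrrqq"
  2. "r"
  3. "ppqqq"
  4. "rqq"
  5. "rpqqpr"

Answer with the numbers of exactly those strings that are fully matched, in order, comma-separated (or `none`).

1 → no match
2 → match
3 → no match
4 → no match
5 → no match

2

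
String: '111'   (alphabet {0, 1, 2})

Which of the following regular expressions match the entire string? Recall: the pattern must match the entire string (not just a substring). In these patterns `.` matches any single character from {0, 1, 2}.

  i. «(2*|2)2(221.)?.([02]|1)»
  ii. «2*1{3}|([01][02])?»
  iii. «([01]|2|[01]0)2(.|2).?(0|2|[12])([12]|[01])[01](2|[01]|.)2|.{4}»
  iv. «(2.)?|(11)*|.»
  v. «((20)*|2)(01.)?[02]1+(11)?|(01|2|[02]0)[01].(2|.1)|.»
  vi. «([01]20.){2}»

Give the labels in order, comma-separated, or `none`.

i → no match
ii → match
iii → no match
iv → no match
v → no match
vi → no match

ii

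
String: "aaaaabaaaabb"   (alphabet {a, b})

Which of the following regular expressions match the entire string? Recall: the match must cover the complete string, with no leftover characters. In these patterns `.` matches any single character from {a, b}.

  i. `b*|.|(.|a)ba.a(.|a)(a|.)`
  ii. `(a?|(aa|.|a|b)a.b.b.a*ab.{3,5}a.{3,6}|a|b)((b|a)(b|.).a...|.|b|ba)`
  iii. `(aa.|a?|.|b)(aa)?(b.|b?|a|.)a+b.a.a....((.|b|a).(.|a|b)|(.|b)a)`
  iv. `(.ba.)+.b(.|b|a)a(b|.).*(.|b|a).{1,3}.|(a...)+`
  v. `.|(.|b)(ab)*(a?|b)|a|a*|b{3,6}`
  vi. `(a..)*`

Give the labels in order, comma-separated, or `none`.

iv, vi

i → no match
ii → no match
iii → no match
iv → match
v → no match
vi → match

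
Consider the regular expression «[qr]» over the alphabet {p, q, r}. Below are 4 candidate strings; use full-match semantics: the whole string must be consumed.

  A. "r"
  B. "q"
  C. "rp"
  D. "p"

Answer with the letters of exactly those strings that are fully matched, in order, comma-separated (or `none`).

A → match
B → match
C → no match
D → no match

A, B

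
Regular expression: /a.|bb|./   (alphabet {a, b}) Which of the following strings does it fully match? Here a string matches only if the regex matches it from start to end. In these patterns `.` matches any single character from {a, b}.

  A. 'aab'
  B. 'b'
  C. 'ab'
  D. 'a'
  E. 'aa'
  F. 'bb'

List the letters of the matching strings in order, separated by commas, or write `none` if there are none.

B, C, D, E, F

A → no match
B → match
C → match
D → match
E → match
F → match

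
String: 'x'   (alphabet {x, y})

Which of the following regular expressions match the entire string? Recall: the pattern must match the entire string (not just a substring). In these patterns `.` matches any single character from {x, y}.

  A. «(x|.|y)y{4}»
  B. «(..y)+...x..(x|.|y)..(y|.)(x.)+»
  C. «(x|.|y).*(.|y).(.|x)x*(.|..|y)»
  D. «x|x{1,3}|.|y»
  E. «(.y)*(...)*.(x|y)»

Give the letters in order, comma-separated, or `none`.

A → no match — must end with 'y'
B → no match
C → no match
D → match
E → no match

D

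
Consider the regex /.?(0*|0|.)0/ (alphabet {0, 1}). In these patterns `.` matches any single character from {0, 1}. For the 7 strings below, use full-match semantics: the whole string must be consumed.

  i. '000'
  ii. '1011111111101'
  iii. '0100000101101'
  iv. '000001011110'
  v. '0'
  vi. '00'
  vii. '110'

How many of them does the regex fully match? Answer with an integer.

4

i → match
ii → no match — must end with '0'
iii → no match — must end with '0'
iv → no match
v → match
vi → match
vii → match
Total matched: 4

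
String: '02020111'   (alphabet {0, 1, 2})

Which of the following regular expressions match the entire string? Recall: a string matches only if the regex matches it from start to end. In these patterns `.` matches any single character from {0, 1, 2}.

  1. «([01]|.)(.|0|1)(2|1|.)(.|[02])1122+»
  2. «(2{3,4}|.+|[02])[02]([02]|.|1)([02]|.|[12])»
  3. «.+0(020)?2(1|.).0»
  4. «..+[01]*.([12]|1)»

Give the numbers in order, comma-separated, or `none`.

1 → no match — must end with '2'
2 → no match
3 → no match — must end with '0'
4 → match

4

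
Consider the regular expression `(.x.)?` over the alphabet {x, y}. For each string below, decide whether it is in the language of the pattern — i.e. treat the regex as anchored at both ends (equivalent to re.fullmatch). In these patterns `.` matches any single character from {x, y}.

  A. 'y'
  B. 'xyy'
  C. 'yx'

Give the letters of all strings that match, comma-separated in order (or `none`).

A → no match
B → no match
C → no match

none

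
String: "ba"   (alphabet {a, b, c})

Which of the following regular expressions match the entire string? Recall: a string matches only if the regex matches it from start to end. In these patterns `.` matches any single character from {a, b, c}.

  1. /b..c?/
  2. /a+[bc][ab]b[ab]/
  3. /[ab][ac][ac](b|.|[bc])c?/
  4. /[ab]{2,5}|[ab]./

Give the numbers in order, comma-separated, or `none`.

4

1 → no match
2 → no match — must start with "a"
3 → no match
4 → match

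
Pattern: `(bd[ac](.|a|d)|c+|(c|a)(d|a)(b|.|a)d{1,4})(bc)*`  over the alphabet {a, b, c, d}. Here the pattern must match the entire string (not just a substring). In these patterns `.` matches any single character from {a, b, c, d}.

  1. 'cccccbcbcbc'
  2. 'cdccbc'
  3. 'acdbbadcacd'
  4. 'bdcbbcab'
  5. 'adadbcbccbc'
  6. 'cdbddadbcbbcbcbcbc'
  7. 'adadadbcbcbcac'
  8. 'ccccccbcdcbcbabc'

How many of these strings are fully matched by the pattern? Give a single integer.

1

1. 'cccccbcbcbc' → match
2. 'cdccbc' → no match
3. 'acdbbadcacd' → no match
4. 'bdcbbcab' → no match
5. 'adadbcbccbc' → no match
6 → no match
7 → no match
8 → no match
Total matched: 1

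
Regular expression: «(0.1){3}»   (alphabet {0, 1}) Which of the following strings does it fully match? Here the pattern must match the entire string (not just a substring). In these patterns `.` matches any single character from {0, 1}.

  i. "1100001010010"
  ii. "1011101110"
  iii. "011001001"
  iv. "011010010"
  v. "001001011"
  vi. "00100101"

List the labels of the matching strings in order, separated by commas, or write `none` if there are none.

iii, v

i → no match — must start with "0"
ii → no match — must start with "0"
iii → match
iv → no match — must end with "1"
v → match
vi → no match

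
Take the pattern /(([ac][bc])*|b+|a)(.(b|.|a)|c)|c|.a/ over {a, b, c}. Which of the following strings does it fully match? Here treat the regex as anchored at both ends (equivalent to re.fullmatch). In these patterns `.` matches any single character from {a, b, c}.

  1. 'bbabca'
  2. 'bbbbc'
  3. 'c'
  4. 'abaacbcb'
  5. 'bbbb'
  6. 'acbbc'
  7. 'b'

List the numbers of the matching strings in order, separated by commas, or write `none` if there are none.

1. 'bbabca' → no match
2. 'bbbbc' → match
3. 'c' → match
4. 'abaacbcb' → no match
5. 'bbbb' → match
6. 'acbbc' → no match
7. 'b' → no match

2, 3, 5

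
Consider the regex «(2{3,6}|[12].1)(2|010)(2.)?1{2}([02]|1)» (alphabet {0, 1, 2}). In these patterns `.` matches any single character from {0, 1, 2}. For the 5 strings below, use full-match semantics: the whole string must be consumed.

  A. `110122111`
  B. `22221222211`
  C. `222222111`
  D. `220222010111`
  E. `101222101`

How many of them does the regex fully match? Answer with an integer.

A. `110122111` → no match
B. `22221222211` → no match
C. `222222111` → match
D. `220222010111` → no match
E. `101222101` → no match
Total matched: 1

1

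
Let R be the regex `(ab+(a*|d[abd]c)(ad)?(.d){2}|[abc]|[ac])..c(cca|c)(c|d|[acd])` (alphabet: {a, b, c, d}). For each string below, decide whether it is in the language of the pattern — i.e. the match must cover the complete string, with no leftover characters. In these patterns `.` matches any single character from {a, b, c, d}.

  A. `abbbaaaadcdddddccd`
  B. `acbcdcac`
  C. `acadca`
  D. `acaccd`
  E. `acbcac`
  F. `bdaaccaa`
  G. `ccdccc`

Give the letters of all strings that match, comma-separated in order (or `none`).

A, D, G

A → match
B → no match
C → no match
D → match
E → no match
F → no match
G → match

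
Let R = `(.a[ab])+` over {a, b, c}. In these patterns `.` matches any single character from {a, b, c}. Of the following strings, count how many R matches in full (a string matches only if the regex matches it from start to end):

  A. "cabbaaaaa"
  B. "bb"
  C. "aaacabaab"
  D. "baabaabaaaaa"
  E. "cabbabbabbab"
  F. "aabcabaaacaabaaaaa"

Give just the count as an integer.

5

A → match
B → no match
C → match
D → match
E → match
F → match
Total matched: 5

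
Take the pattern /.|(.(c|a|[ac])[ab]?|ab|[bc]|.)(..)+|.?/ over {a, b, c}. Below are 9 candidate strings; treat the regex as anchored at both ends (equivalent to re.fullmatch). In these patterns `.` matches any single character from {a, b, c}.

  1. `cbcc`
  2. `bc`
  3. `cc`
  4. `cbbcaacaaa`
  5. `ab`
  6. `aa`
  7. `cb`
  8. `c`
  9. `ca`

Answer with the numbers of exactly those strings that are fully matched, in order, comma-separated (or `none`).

1 → no match
2 → no match
3 → no match
4 → no match
5 → no match
6 → no match
7 → no match
8 → match
9 → no match

8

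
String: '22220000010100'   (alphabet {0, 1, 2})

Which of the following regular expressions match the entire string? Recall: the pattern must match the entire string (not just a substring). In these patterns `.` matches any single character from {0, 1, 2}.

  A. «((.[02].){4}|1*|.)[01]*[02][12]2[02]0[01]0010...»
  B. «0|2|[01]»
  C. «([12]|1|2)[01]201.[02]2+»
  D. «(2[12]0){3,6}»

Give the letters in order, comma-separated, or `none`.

A → match
B → no match
C → no match — must end with '2'
D → no match

A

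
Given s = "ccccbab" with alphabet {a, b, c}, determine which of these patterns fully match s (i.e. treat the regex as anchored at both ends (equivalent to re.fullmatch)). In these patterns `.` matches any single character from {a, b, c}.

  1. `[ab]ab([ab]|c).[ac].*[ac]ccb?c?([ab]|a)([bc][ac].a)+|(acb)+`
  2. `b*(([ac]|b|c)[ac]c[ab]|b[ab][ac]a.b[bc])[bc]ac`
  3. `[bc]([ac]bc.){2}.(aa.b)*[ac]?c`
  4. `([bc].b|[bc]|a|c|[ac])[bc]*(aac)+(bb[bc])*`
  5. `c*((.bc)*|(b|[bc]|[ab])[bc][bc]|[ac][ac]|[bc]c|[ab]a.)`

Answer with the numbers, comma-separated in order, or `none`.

1 → no match
2 → no match — must end with "ac"
3 → no match — must end with "c"
4 → no match
5 → match

5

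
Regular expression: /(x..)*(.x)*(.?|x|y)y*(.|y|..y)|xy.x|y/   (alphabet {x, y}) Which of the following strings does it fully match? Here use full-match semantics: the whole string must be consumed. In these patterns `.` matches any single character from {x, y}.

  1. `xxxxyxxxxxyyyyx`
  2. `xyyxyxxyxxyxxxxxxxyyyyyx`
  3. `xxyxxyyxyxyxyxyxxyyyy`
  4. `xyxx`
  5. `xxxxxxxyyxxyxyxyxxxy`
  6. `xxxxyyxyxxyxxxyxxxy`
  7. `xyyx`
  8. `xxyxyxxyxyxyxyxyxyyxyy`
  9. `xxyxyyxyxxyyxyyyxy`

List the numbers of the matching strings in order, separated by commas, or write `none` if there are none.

1, 2, 3, 4, 5, 6, 7, 8, 9

1 → match
2 → match
3 → match
4 → match
5 → match
6 → match
7 → match
8 → match
9 → match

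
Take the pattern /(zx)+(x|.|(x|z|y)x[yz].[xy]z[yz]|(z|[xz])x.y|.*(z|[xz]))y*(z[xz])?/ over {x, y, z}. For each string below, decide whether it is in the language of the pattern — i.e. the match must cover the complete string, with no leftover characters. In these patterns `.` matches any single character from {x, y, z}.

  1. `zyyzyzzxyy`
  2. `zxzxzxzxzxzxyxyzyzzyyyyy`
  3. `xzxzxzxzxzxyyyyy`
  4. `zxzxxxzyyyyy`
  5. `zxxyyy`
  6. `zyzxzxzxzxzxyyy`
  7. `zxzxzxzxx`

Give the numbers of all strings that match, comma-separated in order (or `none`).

2, 4, 5, 7

1 → no match — must start with `zx`
2 → match
3 → no match — must start with `zx`
4 → match
5 → match
6 → no match — must start with `zx`
7 → match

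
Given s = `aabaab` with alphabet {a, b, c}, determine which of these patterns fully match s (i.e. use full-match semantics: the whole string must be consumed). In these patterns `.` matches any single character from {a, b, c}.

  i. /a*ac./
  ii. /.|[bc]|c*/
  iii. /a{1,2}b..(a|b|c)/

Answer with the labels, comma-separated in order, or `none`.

i → no match
ii → no match
iii → match

iii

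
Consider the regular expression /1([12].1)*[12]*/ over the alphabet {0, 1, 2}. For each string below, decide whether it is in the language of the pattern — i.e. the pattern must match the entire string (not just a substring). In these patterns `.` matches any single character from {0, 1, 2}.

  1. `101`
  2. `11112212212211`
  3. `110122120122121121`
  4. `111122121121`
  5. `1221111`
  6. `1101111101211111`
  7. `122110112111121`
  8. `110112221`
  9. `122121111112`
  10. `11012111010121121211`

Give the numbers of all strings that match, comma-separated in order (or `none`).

1. `101` → no match
2 → match
3 → match
4. `111122121121` → match
5. `1221111` → match
6 → match
7 → match
8. `110112221` → match
9. `122121111112` → match
10 → no match

2, 3, 4, 5, 6, 7, 8, 9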